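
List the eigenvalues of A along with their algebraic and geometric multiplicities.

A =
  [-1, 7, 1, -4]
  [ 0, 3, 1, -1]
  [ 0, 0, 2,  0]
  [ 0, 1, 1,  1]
λ = -1: alg = 1, geom = 1; λ = 2: alg = 3, geom = 2

Step 1 — factor the characteristic polynomial to read off the algebraic multiplicities:
  χ_A(x) = (x - 2)^3*(x + 1)

Step 2 — compute geometric multiplicities via the rank-nullity identity g(λ) = n − rank(A − λI):
  rank(A − (-1)·I) = 3, so dim ker(A − (-1)·I) = n − 3 = 1
  rank(A − (2)·I) = 2, so dim ker(A − (2)·I) = n − 2 = 2

Summary:
  λ = -1: algebraic multiplicity = 1, geometric multiplicity = 1
  λ = 2: algebraic multiplicity = 3, geometric multiplicity = 2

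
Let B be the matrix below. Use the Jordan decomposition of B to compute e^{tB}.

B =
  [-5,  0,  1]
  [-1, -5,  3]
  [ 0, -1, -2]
e^{tB} =
  [t^2*exp(-4*t)/2 - t*exp(-4*t) + exp(-4*t), -t^2*exp(-4*t)/2, t^2*exp(-4*t)/2 + t*exp(-4*t)]
  [t^2*exp(-4*t) - t*exp(-4*t), -t^2*exp(-4*t) - t*exp(-4*t) + exp(-4*t), t^2*exp(-4*t) + 3*t*exp(-4*t)]
  [t^2*exp(-4*t)/2, -t^2*exp(-4*t)/2 - t*exp(-4*t), t^2*exp(-4*t)/2 + 2*t*exp(-4*t) + exp(-4*t)]

Strategy: write B = P · J · P⁻¹ where J is a Jordan canonical form, so e^{tB} = P · e^{tJ} · P⁻¹, and e^{tJ} can be computed block-by-block.

B has Jordan form
J =
  [-4,  1,  0]
  [ 0, -4,  1]
  [ 0,  0, -4]
(up to reordering of blocks).

Per-block formulas:
  For a 3×3 Jordan block J_3(-4): exp(t · J_3(-4)) = e^(-4t)·(I + t·N + (t^2/2)·N^2), where N is the 3×3 nilpotent shift.

After assembling e^{tJ} and conjugating by P, we get:

e^{tB} =
  [t^2*exp(-4*t)/2 - t*exp(-4*t) + exp(-4*t), -t^2*exp(-4*t)/2, t^2*exp(-4*t)/2 + t*exp(-4*t)]
  [t^2*exp(-4*t) - t*exp(-4*t), -t^2*exp(-4*t) - t*exp(-4*t) + exp(-4*t), t^2*exp(-4*t) + 3*t*exp(-4*t)]
  [t^2*exp(-4*t)/2, -t^2*exp(-4*t)/2 - t*exp(-4*t), t^2*exp(-4*t)/2 + 2*t*exp(-4*t) + exp(-4*t)]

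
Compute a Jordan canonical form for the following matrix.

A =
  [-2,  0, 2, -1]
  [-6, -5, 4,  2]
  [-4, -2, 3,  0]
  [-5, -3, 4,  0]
J_3(-1) ⊕ J_1(-1)

The characteristic polynomial is
  det(x·I − A) = x^4 + 4*x^3 + 6*x^2 + 4*x + 1 = (x + 1)^4

Eigenvalues and multiplicities (the geometric multiplicity of λ is n − rank(A − λI), which equals the number of Jordan blocks for λ):
  λ = -1: algebraic multiplicity = 4, geometric multiplicity = 2

Determining the block sizes for each eigenvalue:
  λ = -1: with am = 4 and gm = 2, the partition is not yet determined (e.g. several partitions of 4 into 2 parts exist). Let N = A − (-1)·I. Computing rank(N^1) = 2, rank(N^2) = 1, rank(N^3) = 0; the number of blocks of size ≥ j is rank(N^{j−1}) − rank(N^j), giving [2, 1, 1]. So we have 1 block(s) of size 3, 1 block(s) of size 1 → block sizes [3, 1]

Assembling the blocks gives a Jordan form
J =
  [-1,  1,  0,  0]
  [ 0, -1,  1,  0]
  [ 0,  0, -1,  0]
  [ 0,  0,  0, -1]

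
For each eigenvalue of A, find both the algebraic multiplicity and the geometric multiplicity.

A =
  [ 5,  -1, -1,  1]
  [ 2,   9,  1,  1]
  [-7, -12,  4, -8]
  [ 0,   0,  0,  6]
λ = 6: alg = 4, geom = 2

Step 1 — factor the characteristic polynomial to read off the algebraic multiplicities:
  χ_A(x) = (x - 6)^4

Step 2 — compute geometric multiplicities via the rank-nullity identity g(λ) = n − rank(A − λI):
  rank(A − (6)·I) = 2, so dim ker(A − (6)·I) = n − 2 = 2

Summary:
  λ = 6: algebraic multiplicity = 4, geometric multiplicity = 2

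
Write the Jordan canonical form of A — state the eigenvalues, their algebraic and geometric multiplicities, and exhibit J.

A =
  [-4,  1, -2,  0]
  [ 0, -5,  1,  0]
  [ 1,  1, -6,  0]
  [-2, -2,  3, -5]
J_3(-5) ⊕ J_1(-5)

The characteristic polynomial is
  det(x·I − A) = x^4 + 20*x^3 + 150*x^2 + 500*x + 625 = (x + 5)^4

Eigenvalues and multiplicities (the geometric multiplicity of λ is n − rank(A − λI), which equals the number of Jordan blocks for λ):
  λ = -5: algebraic multiplicity = 4, geometric multiplicity = 2

Determining the block sizes for each eigenvalue:
  λ = -5: with am = 4 and gm = 2, the partition is not yet determined (e.g. several partitions of 4 into 2 parts exist). Let N = A − (-5)·I. Computing rank(N^1) = 2, rank(N^2) = 1, rank(N^3) = 0; the number of blocks of size ≥ j is rank(N^{j−1}) − rank(N^j), giving [2, 1, 1]. So we have 1 block(s) of size 3, 1 block(s) of size 1 → block sizes [3, 1]

Assembling the blocks gives a Jordan form
J =
  [-5,  1,  0,  0]
  [ 0, -5,  1,  0]
  [ 0,  0, -5,  0]
  [ 0,  0,  0, -5]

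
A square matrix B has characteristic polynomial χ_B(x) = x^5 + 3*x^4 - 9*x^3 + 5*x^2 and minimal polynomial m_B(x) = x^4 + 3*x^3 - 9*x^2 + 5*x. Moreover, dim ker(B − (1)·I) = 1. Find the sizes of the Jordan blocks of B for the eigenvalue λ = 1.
Block sizes for λ = 1: [2]

Step 1 — from the characteristic polynomial, algebraic multiplicity of λ = 1 is 2. From dim ker(B − (1)·I) = 1, there are exactly 1 Jordan blocks for λ = 1.
Step 2 — from the minimal polynomial, the factor (x − 1)^2 tells us the largest block for λ = 1 has size 2.
Step 3 — with total size 2, 1 blocks, and largest block 2, the block sizes (in nonincreasing order) are [2].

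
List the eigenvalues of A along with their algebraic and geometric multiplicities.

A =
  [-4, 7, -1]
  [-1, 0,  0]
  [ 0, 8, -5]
λ = -3: alg = 3, geom = 1

Step 1 — factor the characteristic polynomial to read off the algebraic multiplicities:
  χ_A(x) = (x + 3)^3

Step 2 — compute geometric multiplicities via the rank-nullity identity g(λ) = n − rank(A − λI):
  rank(A − (-3)·I) = 2, so dim ker(A − (-3)·I) = n − 2 = 1

Summary:
  λ = -3: algebraic multiplicity = 3, geometric multiplicity = 1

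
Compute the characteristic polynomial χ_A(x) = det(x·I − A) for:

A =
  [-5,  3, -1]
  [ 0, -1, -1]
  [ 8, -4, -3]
x^3 + 9*x^2 + 27*x + 27

Expanding det(x·I − A) (e.g. by cofactor expansion or by noting that A is similar to its Jordan form J, which has the same characteristic polynomial as A) gives
  χ_A(x) = x^3 + 9*x^2 + 27*x + 27
which factors as (x + 3)^3. The eigenvalues (with algebraic multiplicities) are λ = -3 with multiplicity 3.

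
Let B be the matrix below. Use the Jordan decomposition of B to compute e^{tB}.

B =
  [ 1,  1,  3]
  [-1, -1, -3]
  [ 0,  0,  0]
e^{tB} =
  [t + 1, t, 3*t]
  [-t, 1 - t, -3*t]
  [0, 0, 1]

Strategy: write B = P · J · P⁻¹ where J is a Jordan canonical form, so e^{tB} = P · e^{tJ} · P⁻¹, and e^{tJ} can be computed block-by-block.

B has Jordan form
J =
  [0, 1, 0]
  [0, 0, 0]
  [0, 0, 0]
(up to reordering of blocks).

Per-block formulas:
  For a 2×2 Jordan block J_2(0): exp(t · J_2(0)) = e^(0t)·(I + t·N), where N is the 2×2 nilpotent shift.
  For a 1×1 block at λ = 0: exp(t · [0]) = [e^(0t)].

After assembling e^{tJ} and conjugating by P, we get:

e^{tB} =
  [t + 1, t, 3*t]
  [-t, 1 - t, -3*t]
  [0, 0, 1]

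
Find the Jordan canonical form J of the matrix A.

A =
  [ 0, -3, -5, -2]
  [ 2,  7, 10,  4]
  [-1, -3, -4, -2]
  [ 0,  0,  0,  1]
J_2(1) ⊕ J_1(1) ⊕ J_1(1)

The characteristic polynomial is
  det(x·I − A) = x^4 - 4*x^3 + 6*x^2 - 4*x + 1 = (x - 1)^4

Eigenvalues and multiplicities (the geometric multiplicity of λ is n − rank(A − λI), which equals the number of Jordan blocks for λ):
  λ = 1: algebraic multiplicity = 4, geometric multiplicity = 3

Determining the block sizes for each eigenvalue:
  λ = 1: 3 blocks summing to 4 forces exactly one block of size 2 and the rest size 1 → block sizes [2, 1, 1]

Assembling the blocks gives a Jordan form
J =
  [1, 1, 0, 0]
  [0, 1, 0, 0]
  [0, 0, 1, 0]
  [0, 0, 0, 1]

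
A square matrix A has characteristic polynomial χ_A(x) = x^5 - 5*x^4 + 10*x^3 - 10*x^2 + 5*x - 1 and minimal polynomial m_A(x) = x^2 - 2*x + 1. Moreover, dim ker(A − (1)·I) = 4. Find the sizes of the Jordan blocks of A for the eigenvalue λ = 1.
Block sizes for λ = 1: [2, 1, 1, 1]

Step 1 — from the characteristic polynomial, algebraic multiplicity of λ = 1 is 5. From dim ker(A − (1)·I) = 4, there are exactly 4 Jordan blocks for λ = 1.
Step 2 — from the minimal polynomial, the factor (x − 1)^2 tells us the largest block for λ = 1 has size 2.
Step 3 — with total size 5, 4 blocks, and largest block 2, the block sizes (in nonincreasing order) are [2, 1, 1, 1].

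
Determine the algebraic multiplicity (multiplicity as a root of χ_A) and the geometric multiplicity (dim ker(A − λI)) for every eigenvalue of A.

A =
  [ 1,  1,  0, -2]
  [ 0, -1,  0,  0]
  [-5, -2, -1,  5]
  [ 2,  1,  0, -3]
λ = -1: alg = 4, geom = 2

Step 1 — factor the characteristic polynomial to read off the algebraic multiplicities:
  χ_A(x) = (x + 1)^4

Step 2 — compute geometric multiplicities via the rank-nullity identity g(λ) = n − rank(A − λI):
  rank(A − (-1)·I) = 2, so dim ker(A − (-1)·I) = n − 2 = 2

Summary:
  λ = -1: algebraic multiplicity = 4, geometric multiplicity = 2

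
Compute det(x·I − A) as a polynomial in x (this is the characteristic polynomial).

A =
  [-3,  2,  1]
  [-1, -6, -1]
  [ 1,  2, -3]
x^3 + 12*x^2 + 48*x + 64

Expanding det(x·I − A) (e.g. by cofactor expansion or by noting that A is similar to its Jordan form J, which has the same characteristic polynomial as A) gives
  χ_A(x) = x^3 + 12*x^2 + 48*x + 64
which factors as (x + 4)^3. The eigenvalues (with algebraic multiplicities) are λ = -4 with multiplicity 3.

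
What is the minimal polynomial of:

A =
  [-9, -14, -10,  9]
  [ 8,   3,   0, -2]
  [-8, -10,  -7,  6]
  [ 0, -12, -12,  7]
x^4 + 6*x^3 + 4*x^2 - 6*x - 5

The characteristic polynomial is χ_A(x) = (x - 1)*(x + 1)^2*(x + 5), so the eigenvalues are known. The minimal polynomial is
  m_A(x) = Π_λ (x − λ)^{k_λ}
where k_λ is the size of the *largest* Jordan block for λ (equivalently, the smallest k with (A − λI)^k v = 0 for every generalised eigenvector v of λ).

  λ = -5: largest Jordan block has size 1, contributing (x + 5)
  λ = -1: largest Jordan block has size 2, contributing (x + 1)^2
  λ = 1: largest Jordan block has size 1, contributing (x − 1)

So m_A(x) = (x - 1)*(x + 1)^2*(x + 5) = x^4 + 6*x^3 + 4*x^2 - 6*x - 5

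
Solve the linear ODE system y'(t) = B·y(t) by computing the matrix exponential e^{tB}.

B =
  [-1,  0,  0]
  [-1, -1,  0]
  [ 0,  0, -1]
e^{tB} =
  [exp(-t), 0, 0]
  [-t*exp(-t), exp(-t), 0]
  [0, 0, exp(-t)]

Strategy: write B = P · J · P⁻¹ where J is a Jordan canonical form, so e^{tB} = P · e^{tJ} · P⁻¹, and e^{tJ} can be computed block-by-block.

B has Jordan form
J =
  [-1,  1,  0]
  [ 0, -1,  0]
  [ 0,  0, -1]
(up to reordering of blocks).

Per-block formulas:
  For a 2×2 Jordan block J_2(-1): exp(t · J_2(-1)) = e^(-1t)·(I + t·N), where N is the 2×2 nilpotent shift.
  For a 1×1 block at λ = -1: exp(t · [-1]) = [e^(-1t)].

After assembling e^{tJ} and conjugating by P, we get:

e^{tB} =
  [exp(-t), 0, 0]
  [-t*exp(-t), exp(-t), 0]
  [0, 0, exp(-t)]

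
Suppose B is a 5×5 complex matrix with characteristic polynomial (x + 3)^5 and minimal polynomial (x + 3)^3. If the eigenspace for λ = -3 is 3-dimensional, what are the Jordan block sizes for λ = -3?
Block sizes for λ = -3: [3, 1, 1]

Step 1 — from the characteristic polynomial, algebraic multiplicity of λ = -3 is 5. From dim ker(B − (-3)·I) = 3, there are exactly 3 Jordan blocks for λ = -3.
Step 2 — from the minimal polynomial, the factor (x + 3)^3 tells us the largest block for λ = -3 has size 3.
Step 3 — with total size 5, 3 blocks, and largest block 3, the block sizes (in nonincreasing order) are [3, 1, 1].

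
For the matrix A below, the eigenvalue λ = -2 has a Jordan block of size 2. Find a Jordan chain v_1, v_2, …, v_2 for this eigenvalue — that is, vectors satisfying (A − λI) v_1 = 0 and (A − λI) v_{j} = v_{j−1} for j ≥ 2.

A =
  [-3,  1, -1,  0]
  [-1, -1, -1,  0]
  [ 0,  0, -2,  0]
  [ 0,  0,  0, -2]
A Jordan chain for λ = -2 of length 2:
v_1 = (-1, -1, 0, 0)ᵀ
v_2 = (1, 0, 0, 0)ᵀ

Let N = A − (-2)·I. We want v_2 with N^2 v_2 = 0 but N^1 v_2 ≠ 0; then v_{j-1} := N · v_j for j = 2, …, 2.

Pick v_2 = (1, 0, 0, 0)ᵀ.
Then v_1 = N · v_2 = (-1, -1, 0, 0)ᵀ.

Sanity check: (A − (-2)·I) v_1 = (0, 0, 0, 0)ᵀ = 0. ✓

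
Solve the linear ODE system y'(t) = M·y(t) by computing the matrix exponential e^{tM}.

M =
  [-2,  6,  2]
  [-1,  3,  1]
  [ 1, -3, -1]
e^{tM} =
  [1 - 2*t, 6*t, 2*t]
  [-t, 3*t + 1, t]
  [t, -3*t, 1 - t]

Strategy: write M = P · J · P⁻¹ where J is a Jordan canonical form, so e^{tM} = P · e^{tJ} · P⁻¹, and e^{tJ} can be computed block-by-block.

M has Jordan form
J =
  [0, 1, 0]
  [0, 0, 0]
  [0, 0, 0]
(up to reordering of blocks).

Per-block formulas:
  For a 2×2 Jordan block J_2(0): exp(t · J_2(0)) = e^(0t)·(I + t·N), where N is the 2×2 nilpotent shift.
  For a 1×1 block at λ = 0: exp(t · [0]) = [e^(0t)].

After assembling e^{tJ} and conjugating by P, we get:

e^{tM} =
  [1 - 2*t, 6*t, 2*t]
  [-t, 3*t + 1, t]
  [t, -3*t, 1 - t]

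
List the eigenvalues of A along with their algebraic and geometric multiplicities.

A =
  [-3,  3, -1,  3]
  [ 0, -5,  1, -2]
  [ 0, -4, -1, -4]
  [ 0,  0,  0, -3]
λ = -3: alg = 4, geom = 2

Step 1 — factor the characteristic polynomial to read off the algebraic multiplicities:
  χ_A(x) = (x + 3)^4

Step 2 — compute geometric multiplicities via the rank-nullity identity g(λ) = n − rank(A − λI):
  rank(A − (-3)·I) = 2, so dim ker(A − (-3)·I) = n − 2 = 2

Summary:
  λ = -3: algebraic multiplicity = 4, geometric multiplicity = 2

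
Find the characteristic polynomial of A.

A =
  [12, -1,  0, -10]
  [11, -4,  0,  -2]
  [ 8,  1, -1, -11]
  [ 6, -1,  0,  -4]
x^4 - 3*x^3 - 15*x^2 - 17*x - 6

Expanding det(x·I − A) (e.g. by cofactor expansion or by noting that A is similar to its Jordan form J, which has the same characteristic polynomial as A) gives
  χ_A(x) = x^4 - 3*x^3 - 15*x^2 - 17*x - 6
which factors as (x - 6)*(x + 1)^3. The eigenvalues (with algebraic multiplicities) are λ = -1 with multiplicity 3, λ = 6 with multiplicity 1.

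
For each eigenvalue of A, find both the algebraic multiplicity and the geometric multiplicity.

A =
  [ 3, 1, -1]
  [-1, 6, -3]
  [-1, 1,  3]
λ = 4: alg = 3, geom = 1

Step 1 — factor the characteristic polynomial to read off the algebraic multiplicities:
  χ_A(x) = (x - 4)^3

Step 2 — compute geometric multiplicities via the rank-nullity identity g(λ) = n − rank(A − λI):
  rank(A − (4)·I) = 2, so dim ker(A − (4)·I) = n − 2 = 1

Summary:
  λ = 4: algebraic multiplicity = 3, geometric multiplicity = 1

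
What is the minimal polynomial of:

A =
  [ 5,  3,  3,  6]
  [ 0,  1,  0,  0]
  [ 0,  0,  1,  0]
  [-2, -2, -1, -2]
x^3 - 4*x^2 + 5*x - 2

The characteristic polynomial is χ_A(x) = (x - 2)*(x - 1)^3, so the eigenvalues are known. The minimal polynomial is
  m_A(x) = Π_λ (x − λ)^{k_λ}
where k_λ is the size of the *largest* Jordan block for λ (equivalently, the smallest k with (A − λI)^k v = 0 for every generalised eigenvector v of λ).

  λ = 1: largest Jordan block has size 2, contributing (x − 1)^2
  λ = 2: largest Jordan block has size 1, contributing (x − 2)

So m_A(x) = (x - 2)*(x - 1)^2 = x^3 - 4*x^2 + 5*x - 2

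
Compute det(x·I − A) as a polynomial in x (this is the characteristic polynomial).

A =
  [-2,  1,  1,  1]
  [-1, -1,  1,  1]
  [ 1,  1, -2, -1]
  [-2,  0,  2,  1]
x^4 + 4*x^3 + 6*x^2 + 4*x + 1

Expanding det(x·I − A) (e.g. by cofactor expansion or by noting that A is similar to its Jordan form J, which has the same characteristic polynomial as A) gives
  χ_A(x) = x^4 + 4*x^3 + 6*x^2 + 4*x + 1
which factors as (x + 1)^4. The eigenvalues (with algebraic multiplicities) are λ = -1 with multiplicity 4.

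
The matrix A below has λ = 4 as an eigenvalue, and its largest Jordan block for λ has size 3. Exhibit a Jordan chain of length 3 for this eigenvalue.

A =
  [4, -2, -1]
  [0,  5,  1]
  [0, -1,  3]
A Jordan chain for λ = 4 of length 3:
v_1 = (-1, 0, 0)ᵀ
v_2 = (-2, 1, -1)ᵀ
v_3 = (0, 1, 0)ᵀ

Let N = A − (4)·I. We want v_3 with N^3 v_3 = 0 but N^2 v_3 ≠ 0; then v_{j-1} := N · v_j for j = 3, …, 2.

Pick v_3 = (0, 1, 0)ᵀ.
Then v_2 = N · v_3 = (-2, 1, -1)ᵀ.
Then v_1 = N · v_2 = (-1, 0, 0)ᵀ.

Sanity check: (A − (4)·I) v_1 = (0, 0, 0)ᵀ = 0. ✓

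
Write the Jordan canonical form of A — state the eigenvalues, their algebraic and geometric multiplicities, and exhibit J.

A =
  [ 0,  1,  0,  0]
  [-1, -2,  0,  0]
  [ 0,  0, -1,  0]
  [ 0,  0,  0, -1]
J_2(-1) ⊕ J_1(-1) ⊕ J_1(-1)

The characteristic polynomial is
  det(x·I − A) = x^4 + 4*x^3 + 6*x^2 + 4*x + 1 = (x + 1)^4

Eigenvalues and multiplicities (the geometric multiplicity of λ is n − rank(A − λI), which equals the number of Jordan blocks for λ):
  λ = -1: algebraic multiplicity = 4, geometric multiplicity = 3

Determining the block sizes for each eigenvalue:
  λ = -1: 3 blocks summing to 4 forces exactly one block of size 2 and the rest size 1 → block sizes [2, 1, 1]

Assembling the blocks gives a Jordan form
J =
  [-1,  1,  0,  0]
  [ 0, -1,  0,  0]
  [ 0,  0, -1,  0]
  [ 0,  0,  0, -1]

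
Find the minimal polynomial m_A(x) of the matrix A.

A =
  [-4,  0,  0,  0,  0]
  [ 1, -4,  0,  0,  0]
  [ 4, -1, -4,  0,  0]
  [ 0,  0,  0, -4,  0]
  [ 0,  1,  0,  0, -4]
x^3 + 12*x^2 + 48*x + 64

The characteristic polynomial is χ_A(x) = (x + 4)^5, so the eigenvalues are known. The minimal polynomial is
  m_A(x) = Π_λ (x − λ)^{k_λ}
where k_λ is the size of the *largest* Jordan block for λ (equivalently, the smallest k with (A − λI)^k v = 0 for every generalised eigenvector v of λ).

  λ = -4: largest Jordan block has size 3, contributing (x + 4)^3

So m_A(x) = (x + 4)^3 = x^3 + 12*x^2 + 48*x + 64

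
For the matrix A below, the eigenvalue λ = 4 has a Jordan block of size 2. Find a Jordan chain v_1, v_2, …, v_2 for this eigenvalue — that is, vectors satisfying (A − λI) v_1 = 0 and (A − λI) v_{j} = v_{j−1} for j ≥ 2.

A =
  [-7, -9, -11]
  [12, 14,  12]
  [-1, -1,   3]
A Jordan chain for λ = 4 of length 2:
v_1 = (-1, 0, 1)ᵀ
v_2 = (5, -6, 0)ᵀ

Let N = A − (4)·I. We want v_2 with N^2 v_2 = 0 but N^1 v_2 ≠ 0; then v_{j-1} := N · v_j for j = 2, …, 2.

Pick v_2 = (5, -6, 0)ᵀ.
Then v_1 = N · v_2 = (-1, 0, 1)ᵀ.

Sanity check: (A − (4)·I) v_1 = (0, 0, 0)ᵀ = 0. ✓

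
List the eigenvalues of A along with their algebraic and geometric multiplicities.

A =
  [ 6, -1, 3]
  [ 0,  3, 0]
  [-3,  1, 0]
λ = 3: alg = 3, geom = 2

Step 1 — factor the characteristic polynomial to read off the algebraic multiplicities:
  χ_A(x) = (x - 3)^3

Step 2 — compute geometric multiplicities via the rank-nullity identity g(λ) = n − rank(A − λI):
  rank(A − (3)·I) = 1, so dim ker(A − (3)·I) = n − 1 = 2

Summary:
  λ = 3: algebraic multiplicity = 3, geometric multiplicity = 2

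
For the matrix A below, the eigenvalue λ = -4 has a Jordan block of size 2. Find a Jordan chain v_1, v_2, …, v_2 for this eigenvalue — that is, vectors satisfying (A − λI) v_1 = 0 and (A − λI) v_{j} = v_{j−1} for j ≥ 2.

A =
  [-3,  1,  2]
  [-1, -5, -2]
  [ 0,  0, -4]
A Jordan chain for λ = -4 of length 2:
v_1 = (1, -1, 0)ᵀ
v_2 = (1, 0, 0)ᵀ

Let N = A − (-4)·I. We want v_2 with N^2 v_2 = 0 but N^1 v_2 ≠ 0; then v_{j-1} := N · v_j for j = 2, …, 2.

Pick v_2 = (1, 0, 0)ᵀ.
Then v_1 = N · v_2 = (1, -1, 0)ᵀ.

Sanity check: (A − (-4)·I) v_1 = (0, 0, 0)ᵀ = 0. ✓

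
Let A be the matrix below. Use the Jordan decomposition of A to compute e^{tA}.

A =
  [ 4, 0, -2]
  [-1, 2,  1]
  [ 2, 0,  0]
e^{tA} =
  [2*t*exp(2*t) + exp(2*t), 0, -2*t*exp(2*t)]
  [-t*exp(2*t), exp(2*t), t*exp(2*t)]
  [2*t*exp(2*t), 0, -2*t*exp(2*t) + exp(2*t)]

Strategy: write A = P · J · P⁻¹ where J is a Jordan canonical form, so e^{tA} = P · e^{tJ} · P⁻¹, and e^{tJ} can be computed block-by-block.

A has Jordan form
J =
  [2, 1, 0]
  [0, 2, 0]
  [0, 0, 2]
(up to reordering of blocks).

Per-block formulas:
  For a 2×2 Jordan block J_2(2): exp(t · J_2(2)) = e^(2t)·(I + t·N), where N is the 2×2 nilpotent shift.
  For a 1×1 block at λ = 2: exp(t · [2]) = [e^(2t)].

After assembling e^{tJ} and conjugating by P, we get:

e^{tA} =
  [2*t*exp(2*t) + exp(2*t), 0, -2*t*exp(2*t)]
  [-t*exp(2*t), exp(2*t), t*exp(2*t)]
  [2*t*exp(2*t), 0, -2*t*exp(2*t) + exp(2*t)]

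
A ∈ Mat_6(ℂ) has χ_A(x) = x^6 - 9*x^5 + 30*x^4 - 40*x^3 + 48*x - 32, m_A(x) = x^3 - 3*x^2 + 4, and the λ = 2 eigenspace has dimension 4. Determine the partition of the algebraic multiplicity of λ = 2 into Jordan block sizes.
Block sizes for λ = 2: [2, 1, 1, 1]

Step 1 — from the characteristic polynomial, algebraic multiplicity of λ = 2 is 5. From dim ker(A − (2)·I) = 4, there are exactly 4 Jordan blocks for λ = 2.
Step 2 — from the minimal polynomial, the factor (x − 2)^2 tells us the largest block for λ = 2 has size 2.
Step 3 — with total size 5, 4 blocks, and largest block 2, the block sizes (in nonincreasing order) are [2, 1, 1, 1].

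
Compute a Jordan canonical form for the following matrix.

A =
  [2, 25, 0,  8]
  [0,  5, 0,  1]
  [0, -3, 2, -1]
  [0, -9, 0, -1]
J_3(2) ⊕ J_1(2)

The characteristic polynomial is
  det(x·I − A) = x^4 - 8*x^3 + 24*x^2 - 32*x + 16 = (x - 2)^4

Eigenvalues and multiplicities (the geometric multiplicity of λ is n − rank(A − λI), which equals the number of Jordan blocks for λ):
  λ = 2: algebraic multiplicity = 4, geometric multiplicity = 2

Determining the block sizes for each eigenvalue:
  λ = 2: with am = 4 and gm = 2, the partition is not yet determined (e.g. several partitions of 4 into 2 parts exist). Let N = A − (2)·I. Computing rank(N^1) = 2, rank(N^2) = 1, rank(N^3) = 0; the number of blocks of size ≥ j is rank(N^{j−1}) − rank(N^j), giving [2, 1, 1]. So we have 1 block(s) of size 3, 1 block(s) of size 1 → block sizes [3, 1]

Assembling the blocks gives a Jordan form
J =
  [2, 1, 0, 0]
  [0, 2, 1, 0]
  [0, 0, 2, 0]
  [0, 0, 0, 2]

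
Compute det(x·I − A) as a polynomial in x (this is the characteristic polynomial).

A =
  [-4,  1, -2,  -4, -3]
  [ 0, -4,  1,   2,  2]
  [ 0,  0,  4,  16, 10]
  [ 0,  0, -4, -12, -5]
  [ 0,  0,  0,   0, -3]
x^5 + 19*x^4 + 144*x^3 + 544*x^2 + 1024*x + 768

Expanding det(x·I − A) (e.g. by cofactor expansion or by noting that A is similar to its Jordan form J, which has the same characteristic polynomial as A) gives
  χ_A(x) = x^5 + 19*x^4 + 144*x^3 + 544*x^2 + 1024*x + 768
which factors as (x + 3)*(x + 4)^4. The eigenvalues (with algebraic multiplicities) are λ = -4 with multiplicity 4, λ = -3 with multiplicity 1.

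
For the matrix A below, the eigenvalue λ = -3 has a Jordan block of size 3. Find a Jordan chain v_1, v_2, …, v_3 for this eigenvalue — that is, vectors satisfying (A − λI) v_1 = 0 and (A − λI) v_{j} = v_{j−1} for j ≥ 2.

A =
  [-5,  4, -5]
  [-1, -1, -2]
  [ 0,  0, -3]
A Jordan chain for λ = -3 of length 3:
v_1 = (2, 1, 0)ᵀ
v_2 = (-5, -2, 0)ᵀ
v_3 = (0, 0, 1)ᵀ

Let N = A − (-3)·I. We want v_3 with N^3 v_3 = 0 but N^2 v_3 ≠ 0; then v_{j-1} := N · v_j for j = 3, …, 2.

Pick v_3 = (0, 0, 1)ᵀ.
Then v_2 = N · v_3 = (-5, -2, 0)ᵀ.
Then v_1 = N · v_2 = (2, 1, 0)ᵀ.

Sanity check: (A − (-3)·I) v_1 = (0, 0, 0)ᵀ = 0. ✓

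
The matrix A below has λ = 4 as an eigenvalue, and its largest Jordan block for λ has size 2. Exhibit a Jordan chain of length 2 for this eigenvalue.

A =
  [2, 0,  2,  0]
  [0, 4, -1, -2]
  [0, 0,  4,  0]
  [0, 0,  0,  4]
A Jordan chain for λ = 4 of length 2:
v_1 = (0, -1, 0, 0)ᵀ
v_2 = (1, 0, 1, 0)ᵀ

Let N = A − (4)·I. We want v_2 with N^2 v_2 = 0 but N^1 v_2 ≠ 0; then v_{j-1} := N · v_j for j = 2, …, 2.

Pick v_2 = (1, 0, 1, 0)ᵀ.
Then v_1 = N · v_2 = (0, -1, 0, 0)ᵀ.

Sanity check: (A − (4)·I) v_1 = (0, 0, 0, 0)ᵀ = 0. ✓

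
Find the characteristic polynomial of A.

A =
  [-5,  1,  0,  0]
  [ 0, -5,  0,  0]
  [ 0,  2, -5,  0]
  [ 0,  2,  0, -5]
x^4 + 20*x^3 + 150*x^2 + 500*x + 625

Expanding det(x·I − A) (e.g. by cofactor expansion or by noting that A is similar to its Jordan form J, which has the same characteristic polynomial as A) gives
  χ_A(x) = x^4 + 20*x^3 + 150*x^2 + 500*x + 625
which factors as (x + 5)^4. The eigenvalues (with algebraic multiplicities) are λ = -5 with multiplicity 4.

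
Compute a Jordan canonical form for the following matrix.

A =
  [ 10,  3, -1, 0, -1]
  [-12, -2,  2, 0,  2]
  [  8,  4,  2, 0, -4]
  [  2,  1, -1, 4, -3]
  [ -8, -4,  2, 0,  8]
J_2(4) ⊕ J_1(4) ⊕ J_1(4) ⊕ J_1(6)

The characteristic polynomial is
  det(x·I − A) = x^5 - 22*x^4 + 192*x^3 - 832*x^2 + 1792*x - 1536 = (x - 6)*(x - 4)^4

Eigenvalues and multiplicities (the geometric multiplicity of λ is n − rank(A − λI), which equals the number of Jordan blocks for λ):
  λ = 4: algebraic multiplicity = 4, geometric multiplicity = 3
  λ = 6: algebraic multiplicity = 1, geometric multiplicity = 1

Determining the block sizes for each eigenvalue:
  λ = 4: 3 blocks summing to 4 forces exactly one block of size 2 and the rest size 1 → block sizes [2, 1, 1]
  λ = 6: one block (gm = 1), so the single block has size am = 1 → block sizes [1]

Assembling the blocks gives a Jordan form
J =
  [4, 1, 0, 0, 0]
  [0, 4, 0, 0, 0]
  [0, 0, 4, 0, 0]
  [0, 0, 0, 4, 0]
  [0, 0, 0, 0, 6]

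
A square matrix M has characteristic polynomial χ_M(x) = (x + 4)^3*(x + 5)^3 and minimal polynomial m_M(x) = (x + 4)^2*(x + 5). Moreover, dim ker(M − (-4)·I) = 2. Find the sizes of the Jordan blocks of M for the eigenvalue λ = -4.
Block sizes for λ = -4: [2, 1]

Step 1 — from the characteristic polynomial, algebraic multiplicity of λ = -4 is 3. From dim ker(M − (-4)·I) = 2, there are exactly 2 Jordan blocks for λ = -4.
Step 2 — from the minimal polynomial, the factor (x + 4)^2 tells us the largest block for λ = -4 has size 2.
Step 3 — with total size 3, 2 blocks, and largest block 2, the block sizes (in nonincreasing order) are [2, 1].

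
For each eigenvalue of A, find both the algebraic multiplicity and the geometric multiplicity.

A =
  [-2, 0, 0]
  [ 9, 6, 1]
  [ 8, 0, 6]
λ = -2: alg = 1, geom = 1; λ = 6: alg = 2, geom = 1

Step 1 — factor the characteristic polynomial to read off the algebraic multiplicities:
  χ_A(x) = (x - 6)^2*(x + 2)

Step 2 — compute geometric multiplicities via the rank-nullity identity g(λ) = n − rank(A − λI):
  rank(A − (-2)·I) = 2, so dim ker(A − (-2)·I) = n − 2 = 1
  rank(A − (6)·I) = 2, so dim ker(A − (6)·I) = n − 2 = 1

Summary:
  λ = -2: algebraic multiplicity = 1, geometric multiplicity = 1
  λ = 6: algebraic multiplicity = 2, geometric multiplicity = 1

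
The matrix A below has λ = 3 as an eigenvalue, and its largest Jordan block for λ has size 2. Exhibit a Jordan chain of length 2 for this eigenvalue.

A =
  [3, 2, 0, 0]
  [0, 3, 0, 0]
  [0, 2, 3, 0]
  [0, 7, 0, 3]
A Jordan chain for λ = 3 of length 2:
v_1 = (2, 0, 2, 7)ᵀ
v_2 = (0, 1, 0, 0)ᵀ

Let N = A − (3)·I. We want v_2 with N^2 v_2 = 0 but N^1 v_2 ≠ 0; then v_{j-1} := N · v_j for j = 2, …, 2.

Pick v_2 = (0, 1, 0, 0)ᵀ.
Then v_1 = N · v_2 = (2, 0, 2, 7)ᵀ.

Sanity check: (A − (3)·I) v_1 = (0, 0, 0, 0)ᵀ = 0. ✓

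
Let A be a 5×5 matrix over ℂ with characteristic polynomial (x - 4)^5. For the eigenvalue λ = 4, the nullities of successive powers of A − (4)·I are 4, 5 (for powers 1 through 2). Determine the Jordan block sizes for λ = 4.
Block sizes for λ = 4: [2, 1, 1, 1]

From the dimensions of kernels of powers, the number of Jordan blocks of size at least j is d_j − d_{j−1} where d_j = dim ker(N^j) (with d_0 = 0). Computing the differences gives [4, 1].
The number of blocks of size exactly k is (#blocks of size ≥ k) − (#blocks of size ≥ k + 1), so the partition is: 3 block(s) of size 1, 1 block(s) of size 2.
In nonincreasing order the block sizes are [2, 1, 1, 1].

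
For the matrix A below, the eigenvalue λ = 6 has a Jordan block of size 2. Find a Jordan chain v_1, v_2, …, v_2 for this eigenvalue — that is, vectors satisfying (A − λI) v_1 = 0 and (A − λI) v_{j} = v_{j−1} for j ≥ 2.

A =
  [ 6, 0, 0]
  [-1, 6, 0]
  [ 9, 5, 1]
A Jordan chain for λ = 6 of length 2:
v_1 = (0, -1, -1)ᵀ
v_2 = (1, -2, 0)ᵀ

Let N = A − (6)·I. We want v_2 with N^2 v_2 = 0 but N^1 v_2 ≠ 0; then v_{j-1} := N · v_j for j = 2, …, 2.

Pick v_2 = (1, -2, 0)ᵀ.
Then v_1 = N · v_2 = (0, -1, -1)ᵀ.

Sanity check: (A − (6)·I) v_1 = (0, 0, 0)ᵀ = 0. ✓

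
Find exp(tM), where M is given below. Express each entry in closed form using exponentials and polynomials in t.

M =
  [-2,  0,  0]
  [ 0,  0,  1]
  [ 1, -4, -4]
e^{tM} =
  [exp(-2*t), 0, 0]
  [t^2*exp(-2*t)/2, 2*t*exp(-2*t) + exp(-2*t), t*exp(-2*t)]
  [-t^2*exp(-2*t) + t*exp(-2*t), -4*t*exp(-2*t), -2*t*exp(-2*t) + exp(-2*t)]

Strategy: write M = P · J · P⁻¹ where J is a Jordan canonical form, so e^{tM} = P · e^{tJ} · P⁻¹, and e^{tJ} can be computed block-by-block.

M has Jordan form
J =
  [-2,  1,  0]
  [ 0, -2,  1]
  [ 0,  0, -2]
(up to reordering of blocks).

Per-block formulas:
  For a 3×3 Jordan block J_3(-2): exp(t · J_3(-2)) = e^(-2t)·(I + t·N + (t^2/2)·N^2), where N is the 3×3 nilpotent shift.

After assembling e^{tJ} and conjugating by P, we get:

e^{tM} =
  [exp(-2*t), 0, 0]
  [t^2*exp(-2*t)/2, 2*t*exp(-2*t) + exp(-2*t), t*exp(-2*t)]
  [-t^2*exp(-2*t) + t*exp(-2*t), -4*t*exp(-2*t), -2*t*exp(-2*t) + exp(-2*t)]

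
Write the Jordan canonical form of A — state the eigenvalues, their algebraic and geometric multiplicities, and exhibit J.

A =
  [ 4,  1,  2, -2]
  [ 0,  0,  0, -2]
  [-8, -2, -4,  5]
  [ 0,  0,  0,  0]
J_2(0) ⊕ J_2(0)

The characteristic polynomial is
  det(x·I − A) = x^4

Eigenvalues and multiplicities (the geometric multiplicity of λ is n − rank(A − λI), which equals the number of Jordan blocks for λ):
  λ = 0: algebraic multiplicity = 4, geometric multiplicity = 2

Determining the block sizes for each eigenvalue:
  λ = 0: with am = 4 and gm = 2, the partition is not yet determined (e.g. several partitions of 4 into 2 parts exist). Let N = A − (0)·I. Computing rank(N^1) = 2, rank(N^2) = 0; the number of blocks of size ≥ j is rank(N^{j−1}) − rank(N^j), giving [2, 2]. So we have 2 block(s) of size 2 → block sizes [2, 2]

Assembling the blocks gives a Jordan form
J =
  [0, 1, 0, 0]
  [0, 0, 0, 0]
  [0, 0, 0, 1]
  [0, 0, 0, 0]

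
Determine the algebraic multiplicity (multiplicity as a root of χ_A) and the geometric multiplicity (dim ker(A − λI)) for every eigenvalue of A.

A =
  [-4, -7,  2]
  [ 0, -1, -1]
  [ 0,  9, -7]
λ = -4: alg = 3, geom = 1

Step 1 — factor the characteristic polynomial to read off the algebraic multiplicities:
  χ_A(x) = (x + 4)^3

Step 2 — compute geometric multiplicities via the rank-nullity identity g(λ) = n − rank(A − λI):
  rank(A − (-4)·I) = 2, so dim ker(A − (-4)·I) = n − 2 = 1

Summary:
  λ = -4: algebraic multiplicity = 3, geometric multiplicity = 1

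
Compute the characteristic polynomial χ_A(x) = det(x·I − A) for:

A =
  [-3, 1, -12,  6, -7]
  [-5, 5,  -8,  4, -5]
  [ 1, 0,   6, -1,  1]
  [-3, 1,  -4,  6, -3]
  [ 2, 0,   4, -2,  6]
x^5 - 20*x^4 + 160*x^3 - 640*x^2 + 1280*x - 1024

Expanding det(x·I − A) (e.g. by cofactor expansion or by noting that A is similar to its Jordan form J, which has the same characteristic polynomial as A) gives
  χ_A(x) = x^5 - 20*x^4 + 160*x^3 - 640*x^2 + 1280*x - 1024
which factors as (x - 4)^5. The eigenvalues (with algebraic multiplicities) are λ = 4 with multiplicity 5.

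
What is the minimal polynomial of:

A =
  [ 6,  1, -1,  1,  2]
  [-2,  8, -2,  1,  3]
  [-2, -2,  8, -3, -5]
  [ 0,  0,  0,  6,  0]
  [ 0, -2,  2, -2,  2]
x^2 - 12*x + 36

The characteristic polynomial is χ_A(x) = (x - 6)^5, so the eigenvalues are known. The minimal polynomial is
  m_A(x) = Π_λ (x − λ)^{k_λ}
where k_λ is the size of the *largest* Jordan block for λ (equivalently, the smallest k with (A − λI)^k v = 0 for every generalised eigenvector v of λ).

  λ = 6: largest Jordan block has size 2, contributing (x − 6)^2

So m_A(x) = (x - 6)^2 = x^2 - 12*x + 36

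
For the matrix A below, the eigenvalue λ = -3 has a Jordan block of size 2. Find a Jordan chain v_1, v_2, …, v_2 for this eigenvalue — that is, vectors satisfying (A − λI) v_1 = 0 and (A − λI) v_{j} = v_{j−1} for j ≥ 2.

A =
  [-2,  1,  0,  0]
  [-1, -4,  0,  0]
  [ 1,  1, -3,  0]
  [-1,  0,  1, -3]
A Jordan chain for λ = -3 of length 2:
v_1 = (1, -1, 1, -1)ᵀ
v_2 = (1, 0, 0, 0)ᵀ

Let N = A − (-3)·I. We want v_2 with N^2 v_2 = 0 but N^1 v_2 ≠ 0; then v_{j-1} := N · v_j for j = 2, …, 2.

Pick v_2 = (1, 0, 0, 0)ᵀ.
Then v_1 = N · v_2 = (1, -1, 1, -1)ᵀ.

Sanity check: (A − (-3)·I) v_1 = (0, 0, 0, 0)ᵀ = 0. ✓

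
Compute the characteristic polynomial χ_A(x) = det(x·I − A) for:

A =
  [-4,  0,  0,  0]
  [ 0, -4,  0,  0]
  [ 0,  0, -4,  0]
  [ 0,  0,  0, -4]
x^4 + 16*x^3 + 96*x^2 + 256*x + 256

Expanding det(x·I − A) (e.g. by cofactor expansion or by noting that A is similar to its Jordan form J, which has the same characteristic polynomial as A) gives
  χ_A(x) = x^4 + 16*x^3 + 96*x^2 + 256*x + 256
which factors as (x + 4)^4. The eigenvalues (with algebraic multiplicities) are λ = -4 with multiplicity 4.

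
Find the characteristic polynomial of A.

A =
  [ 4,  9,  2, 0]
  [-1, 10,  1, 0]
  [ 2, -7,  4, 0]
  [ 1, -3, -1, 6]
x^4 - 24*x^3 + 216*x^2 - 864*x + 1296

Expanding det(x·I − A) (e.g. by cofactor expansion or by noting that A is similar to its Jordan form J, which has the same characteristic polynomial as A) gives
  χ_A(x) = x^4 - 24*x^3 + 216*x^2 - 864*x + 1296
which factors as (x - 6)^4. The eigenvalues (with algebraic multiplicities) are λ = 6 with multiplicity 4.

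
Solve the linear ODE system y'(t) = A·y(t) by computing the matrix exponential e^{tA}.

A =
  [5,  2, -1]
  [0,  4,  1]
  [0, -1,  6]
e^{tA} =
  [exp(5*t), -t^2*exp(5*t)/2 + 2*t*exp(5*t), t^2*exp(5*t)/2 - t*exp(5*t)]
  [0, -t*exp(5*t) + exp(5*t), t*exp(5*t)]
  [0, -t*exp(5*t), t*exp(5*t) + exp(5*t)]

Strategy: write A = P · J · P⁻¹ where J is a Jordan canonical form, so e^{tA} = P · e^{tJ} · P⁻¹, and e^{tJ} can be computed block-by-block.

A has Jordan form
J =
  [5, 1, 0]
  [0, 5, 1]
  [0, 0, 5]
(up to reordering of blocks).

Per-block formulas:
  For a 3×3 Jordan block J_3(5): exp(t · J_3(5)) = e^(5t)·(I + t·N + (t^2/2)·N^2), where N is the 3×3 nilpotent shift.

After assembling e^{tJ} and conjugating by P, we get:

e^{tA} =
  [exp(5*t), -t^2*exp(5*t)/2 + 2*t*exp(5*t), t^2*exp(5*t)/2 - t*exp(5*t)]
  [0, -t*exp(5*t) + exp(5*t), t*exp(5*t)]
  [0, -t*exp(5*t), t*exp(5*t) + exp(5*t)]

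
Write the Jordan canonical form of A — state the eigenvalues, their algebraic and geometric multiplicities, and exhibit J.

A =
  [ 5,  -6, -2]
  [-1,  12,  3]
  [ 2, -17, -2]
J_3(5)

The characteristic polynomial is
  det(x·I − A) = x^3 - 15*x^2 + 75*x - 125 = (x - 5)^3

Eigenvalues and multiplicities (the geometric multiplicity of λ is n − rank(A − λI), which equals the number of Jordan blocks for λ):
  λ = 5: algebraic multiplicity = 3, geometric multiplicity = 1

Determining the block sizes for each eigenvalue:
  λ = 5: one block (gm = 1), so the single block has size am = 3 → block sizes [3]

Assembling the blocks gives a Jordan form
J =
  [5, 1, 0]
  [0, 5, 1]
  [0, 0, 5]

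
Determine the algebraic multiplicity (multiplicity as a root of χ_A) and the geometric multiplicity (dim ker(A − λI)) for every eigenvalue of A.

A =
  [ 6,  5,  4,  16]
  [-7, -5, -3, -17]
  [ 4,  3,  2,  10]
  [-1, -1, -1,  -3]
λ = 0: alg = 4, geom = 2

Step 1 — factor the characteristic polynomial to read off the algebraic multiplicities:
  χ_A(x) = x^4

Step 2 — compute geometric multiplicities via the rank-nullity identity g(λ) = n − rank(A − λI):
  rank(A − (0)·I) = 2, so dim ker(A − (0)·I) = n − 2 = 2

Summary:
  λ = 0: algebraic multiplicity = 4, geometric multiplicity = 2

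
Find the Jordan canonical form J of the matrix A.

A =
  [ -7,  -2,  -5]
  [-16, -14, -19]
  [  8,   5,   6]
J_3(-5)

The characteristic polynomial is
  det(x·I − A) = x^3 + 15*x^2 + 75*x + 125 = (x + 5)^3

Eigenvalues and multiplicities (the geometric multiplicity of λ is n − rank(A − λI), which equals the number of Jordan blocks for λ):
  λ = -5: algebraic multiplicity = 3, geometric multiplicity = 1

Determining the block sizes for each eigenvalue:
  λ = -5: one block (gm = 1), so the single block has size am = 3 → block sizes [3]

Assembling the blocks gives a Jordan form
J =
  [-5,  1,  0]
  [ 0, -5,  1]
  [ 0,  0, -5]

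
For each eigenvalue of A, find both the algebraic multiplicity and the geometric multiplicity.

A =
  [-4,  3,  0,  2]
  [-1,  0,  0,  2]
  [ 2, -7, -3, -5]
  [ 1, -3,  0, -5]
λ = -3: alg = 4, geom = 2

Step 1 — factor the characteristic polynomial to read off the algebraic multiplicities:
  χ_A(x) = (x + 3)^4

Step 2 — compute geometric multiplicities via the rank-nullity identity g(λ) = n − rank(A − λI):
  rank(A − (-3)·I) = 2, so dim ker(A − (-3)·I) = n − 2 = 2

Summary:
  λ = -3: algebraic multiplicity = 4, geometric multiplicity = 2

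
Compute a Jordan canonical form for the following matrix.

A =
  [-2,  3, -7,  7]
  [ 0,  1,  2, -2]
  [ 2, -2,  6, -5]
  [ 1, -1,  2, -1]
J_3(1) ⊕ J_1(1)

The characteristic polynomial is
  det(x·I − A) = x^4 - 4*x^3 + 6*x^2 - 4*x + 1 = (x - 1)^4

Eigenvalues and multiplicities (the geometric multiplicity of λ is n − rank(A − λI), which equals the number of Jordan blocks for λ):
  λ = 1: algebraic multiplicity = 4, geometric multiplicity = 2

Determining the block sizes for each eigenvalue:
  λ = 1: with am = 4 and gm = 2, the partition is not yet determined (e.g. several partitions of 4 into 2 parts exist). Let N = A − (1)·I. Computing rank(N^1) = 2, rank(N^2) = 1, rank(N^3) = 0; the number of blocks of size ≥ j is rank(N^{j−1}) − rank(N^j), giving [2, 1, 1]. So we have 1 block(s) of size 3, 1 block(s) of size 1 → block sizes [3, 1]

Assembling the blocks gives a Jordan form
J =
  [1, 1, 0, 0]
  [0, 1, 1, 0]
  [0, 0, 1, 0]
  [0, 0, 0, 1]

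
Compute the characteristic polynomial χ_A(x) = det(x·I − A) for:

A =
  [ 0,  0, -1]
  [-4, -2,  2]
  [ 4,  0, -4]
x^3 + 6*x^2 + 12*x + 8

Expanding det(x·I − A) (e.g. by cofactor expansion or by noting that A is similar to its Jordan form J, which has the same characteristic polynomial as A) gives
  χ_A(x) = x^3 + 6*x^2 + 12*x + 8
which factors as (x + 2)^3. The eigenvalues (with algebraic multiplicities) are λ = -2 with multiplicity 3.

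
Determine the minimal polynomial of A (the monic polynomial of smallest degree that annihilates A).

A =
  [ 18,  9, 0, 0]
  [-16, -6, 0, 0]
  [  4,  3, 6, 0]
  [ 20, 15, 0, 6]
x^2 - 12*x + 36

The characteristic polynomial is χ_A(x) = (x - 6)^4, so the eigenvalues are known. The minimal polynomial is
  m_A(x) = Π_λ (x − λ)^{k_λ}
where k_λ is the size of the *largest* Jordan block for λ (equivalently, the smallest k with (A − λI)^k v = 0 for every generalised eigenvector v of λ).

  λ = 6: largest Jordan block has size 2, contributing (x − 6)^2

So m_A(x) = (x - 6)^2 = x^2 - 12*x + 36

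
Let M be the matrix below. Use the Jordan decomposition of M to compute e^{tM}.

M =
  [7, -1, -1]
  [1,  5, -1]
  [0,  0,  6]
e^{tM} =
  [t*exp(6*t) + exp(6*t), -t*exp(6*t), -t*exp(6*t)]
  [t*exp(6*t), -t*exp(6*t) + exp(6*t), -t*exp(6*t)]
  [0, 0, exp(6*t)]

Strategy: write M = P · J · P⁻¹ where J is a Jordan canonical form, so e^{tM} = P · e^{tJ} · P⁻¹, and e^{tJ} can be computed block-by-block.

M has Jordan form
J =
  [6, 1, 0]
  [0, 6, 0]
  [0, 0, 6]
(up to reordering of blocks).

Per-block formulas:
  For a 2×2 Jordan block J_2(6): exp(t · J_2(6)) = e^(6t)·(I + t·N), where N is the 2×2 nilpotent shift.
  For a 1×1 block at λ = 6: exp(t · [6]) = [e^(6t)].

After assembling e^{tJ} and conjugating by P, we get:

e^{tM} =
  [t*exp(6*t) + exp(6*t), -t*exp(6*t), -t*exp(6*t)]
  [t*exp(6*t), -t*exp(6*t) + exp(6*t), -t*exp(6*t)]
  [0, 0, exp(6*t)]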